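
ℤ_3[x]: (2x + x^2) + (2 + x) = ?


Add coefficients mod 3:
x^0: 0 + 2 = 2 (mod 3)
x^1: 2 + 1 = 0 (mod 3)
x^2: 1 + 0 = 1 (mod 3)
Result: 2 + x^2

f + g = 2 + x^2


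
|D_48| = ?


|D_n| = 2n (n rotations and n reflections)
|D_48| = 2×48 = 96

|D_48| = 96


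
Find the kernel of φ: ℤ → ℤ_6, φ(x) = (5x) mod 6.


Kernel = preimage of identity
ker(φ) = {x ∈ ℤ : 5x ≡ 0 (mod 6)}. gcd(5,6) = 1, so 5x ≡ 0 (mod 6) ⟺ x ≡ 0 (mod 6/1 = 6). Hence ker(φ) = 6ℤ

ker(φ) = 6ℤ


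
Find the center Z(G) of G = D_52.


Z(G) = {g ∈ G | gx = xg for all x ∈ G}
For even n, Z(D_n) = {e, r^(n/2)}: the 180° rotation r^26 commutes with every reflection and rotation

Z(D_52) = {e, r^26}


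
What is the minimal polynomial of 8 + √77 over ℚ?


Let α = 8 + √77. Then α - 8 = √77, so (α - 8)² = 77, giving α² - 16α - 13 = 0. Degree 2 and α ∉ ℚ, so this is the minimal polynomial.

Minimal polynomial: x² - 16x - 13


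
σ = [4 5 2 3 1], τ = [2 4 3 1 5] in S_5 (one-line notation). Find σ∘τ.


σ∘τ: apply τ first, then σ
1 →τ 2 →σ 5
2 →τ 4 →σ 3
3 →τ 3 →σ 2
4 →τ 1 →σ 4
5 →τ 5 →σ 1

σ∘τ = [5 3 2 4 1]


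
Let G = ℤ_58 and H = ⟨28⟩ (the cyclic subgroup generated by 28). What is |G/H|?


|⟨28⟩| = n / gcd(28, 58) = 58 / 2 = 29
H is normal (ℤ_58 is abelian).
|G/H| = |G| / |H| = 58 / 29 = 2

|G/H| = 2


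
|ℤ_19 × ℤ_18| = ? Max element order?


|ℤ_19 × ℤ_18| = 19 × 18 = 342
Max element order = lcm(19,18) = 342
Cyclic? Yes (gcd=1)

|ℤ_19×ℤ_18| = 342, max element order = 342


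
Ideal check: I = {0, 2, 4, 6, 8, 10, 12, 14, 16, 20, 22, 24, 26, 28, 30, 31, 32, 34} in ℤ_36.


Check ideal conditions for I = {0, 2, 4, 6, 8, 10, 12, 14, 16, 20, 22, 24, 26, 28, 30, 31, 32, 34} in ℤ_36:
(1) I is an additive subgroup? No
(2) For r ∈ ℤ_36 and a ∈ I: r·a ∈ I? No  [counterexample: r=3, a=6, r·a mod 36 = 18 ∉ I]

No, I is not an ideal of ℤ_36


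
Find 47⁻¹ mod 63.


Use the extended Euclidean algorithm to write 1 = 47·s + 63·t; then s mod 63 is the inverse.
Euclidean algorithm:
  47 = 0·63 + 47
  63 = 1·47 + 16
  47 = 2·16 + 15
  16 = 1·15 + 1
  15 = 15·1 + 0
gcd(47,63) = 1
Back-substitution gives: 47·(-4) + 63·(3) = 1
So 47⁻¹ ≡ -4 ≡ 59 (mod 63)
Check: 47 × 59 = 2773 ≡ 1 (mod 63) ✓

47⁻¹ ≡ 59 (mod 63)


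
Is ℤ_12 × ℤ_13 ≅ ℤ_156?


Comparing ℤ_12 × ℤ_13 and ℤ_156:
gcd(12,13) = 1, so ℤ_12 × ℤ_13 ≅ ℤ_156 (CRT)

Yes, ℤ_12 × ℤ_13 ≅ ℤ_156


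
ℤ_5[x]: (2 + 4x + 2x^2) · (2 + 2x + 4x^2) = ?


Expand and collect like terms; reduce coefficients mod 5:
x^0: 2·2 = 4 ≡ 4 (mod 5)
x^1: 2·2 + 4·2 = 12 ≡ 2 (mod 5)
x^2: 2·4 + 4·2 + 2·2 = 20 ≡ 0 (mod 5)
x^3: 4·4 + 2·2 = 20 ≡ 0 (mod 5)
x^4: 2·4 = 8 ≡ 3 (mod 5)
Result: 4 + 2x + 3x^4

f · g = 4 + 2x + 3x^4


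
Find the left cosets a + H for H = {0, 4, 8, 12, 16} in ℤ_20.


H = {0, 4, 8, 12, 16}, |H| = 5
Number of cosets = |G|/|H| = 20/5 = 4
0 + H = {0, 4, 8, 12, 16}
1 + H = {1, 5, 9, 13, 17}
2 + H = {2, 6, 10, 14, 18}
3 + H = {3, 7, 11, 15, 19}

Cosets: 0+H={0,4,8,12,16}; 1+H={1,5,9,13,17}; 2+H={2,6,10,14,18}; 3+H={3,7,11,15,19}


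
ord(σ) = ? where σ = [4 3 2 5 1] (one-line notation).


Cycle decomposition: (1 4 5) (2 3)
Cycle lengths: 3, 2
Order = lcm(3, 2) = 6

ord(σ) = 6


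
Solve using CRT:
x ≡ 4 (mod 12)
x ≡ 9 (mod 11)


m₁ = 12, m₂ = 11, gcd = 1, so CRT applies. M = m₁·m₂ = 132
Let M₁ = M/m₁ = 11, M₂ = M/m₂ = 12
Find y₁ ≡ M₁⁻¹ (mod m₁): 11⁻¹ ≡ 11 (mod 12)
Find y₂ ≡ M₂⁻¹ (mod m₂): 12⁻¹ ≡ 1 (mod 11)
x = a₁·M₁·y₁ + a₂·M₂·y₂ = 4·11·11 + 9·12·1 = 592
Reduce mod 132: x ≡ 64
Check: 64 mod 12 = 4 ✓, 64 mod 11 = 9 ✓

x ≡ 64 (mod 132)


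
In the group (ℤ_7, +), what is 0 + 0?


Operation: addition mod 7
0 + 0 = (a + b) mod 7 with a = 0, b = 0

0 + 0 = 0


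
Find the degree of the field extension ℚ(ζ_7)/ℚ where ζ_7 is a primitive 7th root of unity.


[ℚ(ζ_n):ℚ] = deg Φ_n(x) = φ(n). Here φ(7) = 6

[ℚ(ζ_7)/ℚ where ζ_7 is a primitive 7th root of unity] = 6


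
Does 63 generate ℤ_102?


g generates ℤ_n iff gcd(g, n) = 1
gcd(63, 102) = 3
Since gcd = 3 ≠ 1, ⟨63⟩ has order 34 < 102, so 63 is not a generator.

No, 63 does not generate ℤ_102


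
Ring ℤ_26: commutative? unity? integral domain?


ℤ_26 is a commutative ring with unity 1; 26 = 2×13 is composite, so 2·13 ≡ 0 gives zero divisors (not an integral domain)
Commutative: Yes
Integral domain: No
Has unity: Yes

ℤ_26: Commutative=Yes, Unity=Yes


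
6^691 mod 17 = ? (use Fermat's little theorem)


Fermat's little theorem: if p is prime and gcd(a,p)=1, then a^(p-1) ≡ 1 (mod p)
p = 17 is prime, gcd(6,17) = 1
Reduce exponent: 691 mod 16 = 3
So 6^691 ≡ 6^3 (mod 17)
6^3 mod 17 = 12

6^691 ≡ 12 (mod 17)


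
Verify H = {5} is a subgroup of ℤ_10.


Subgroup test for H = {5} in (ℤ_10, +):
(1) 0 ∈ H? No
(2) Closure: for all a,b ∈ H, (a+b) mod 10 ∈ H? No  [counterexample: 5 + 5 = 0 ∉ H]
(3) Inverses: for all a ∈ H, -a mod 10 ∈ H? Yes

No, H is not a subgroup of ℤ_10


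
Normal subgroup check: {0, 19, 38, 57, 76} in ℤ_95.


H = {0, 19, 38, 57, 76} in ℤ_95
ℤ_95 is abelian; every subgroup of an abelian group is normal

Yes, normal subgroup


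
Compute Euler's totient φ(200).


Factor n: 200 = 2^3 × 5^2
φ(n) = n · ∏(1 - 1/p) over distinct primes p | n
φ(200) = 200 · (1 - 1/2) · (1 - 1/5) = 80

φ(200) = 80


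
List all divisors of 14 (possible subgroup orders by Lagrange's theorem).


Lagrange's theorem: |H| divides |G|
|G| = 14
Divisors of 14: 1, 2, 7, 14

Possible subgroup orders: {1, 2, 7, 14}


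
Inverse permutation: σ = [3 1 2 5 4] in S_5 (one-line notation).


To find σ⁻¹, swap domain and range:
σ(1) = 3 → σ⁻¹(3) = 1
σ(2) = 1 → σ⁻¹(1) = 2
σ(3) = 2 → σ⁻¹(2) = 3
σ(4) = 5 → σ⁻¹(5) = 4
σ(5) = 4 → σ⁻¹(4) = 5

σ⁻¹ = [2 3 1 5 4]


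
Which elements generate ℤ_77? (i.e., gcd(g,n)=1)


g generates ℤ_n iff gcd(g,n) = 1
Prime factors of 77: 7, 11
Generators are g ∈ {1,...,76} not divisible by any of these primes.
Generators: {1, 2, 3, 4, 5, 6, 8, 9, 10, 12, 13, 15, 16, 17, 18, 19, 20, 23, 24, 25, 26, 27, 29, 30, 31, 32, 34, 36, 37, 38, 39, 40, 41, 43, 45, 46, 47, 48, 50, 51, 52, 53, 54, 57, 58, 59, 60, 61, 62, 64, 65, 67, 68, 69, 71, 72, 73, 74, 75, 76}
Number of generators = φ(77) = 60

Generators of ℤ_77 = {1, 2, 3, 4, 5, 6, 8, 9, 10, 12, 13, 15, 16, 17, 18, 19, 20, 23, 24, 25, 26, 27, 29, 30, 31, 32, 34, 36, 37, 38, 39, 40, 41, 43, 45, 46, 47, 48, 50, 51, 52, 53, 54, 57, 58, 59, 60, 61, 62, 64, 65, 67, 68, 69, 71, 72, 73, 74, 75, 76}


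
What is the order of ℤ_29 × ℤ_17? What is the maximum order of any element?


|ℤ_29 × ℤ_17| = 29 × 17 = 493
Max element order = lcm(29,17) = 493
Cyclic? Yes (gcd=1)

|ℤ_29×ℤ_17| = 493, max element order = 493


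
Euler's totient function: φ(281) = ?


Factor n: 281 = 281
φ(n) = n · ∏(1 - 1/p) over distinct primes p | n
φ(281) = 281 · (1 - 1/281) = 280

φ(281) = 280


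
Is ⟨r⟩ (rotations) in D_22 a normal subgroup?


H = ⟨r⟩ (rotations) in D_22
The rotation subgroup ⟨r⟩ has index 2 in D_22, so it is normal

Yes, normal subgroup


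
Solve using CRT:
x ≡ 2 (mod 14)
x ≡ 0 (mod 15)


m₁ = 14, m₂ = 15, gcd = 1, so CRT applies. M = m₁·m₂ = 210
Let M₁ = M/m₁ = 15, M₂ = M/m₂ = 14
Find y₁ ≡ M₁⁻¹ (mod m₁): 15⁻¹ ≡ 1 (mod 14)
Find y₂ ≡ M₂⁻¹ (mod m₂): 14⁻¹ ≡ 14 (mod 15)
x = a₁·M₁·y₁ + a₂·M₂·y₂ = 2·15·1 + 0·14·14 = 30
Reduce mod 210: x ≡ 30
Check: 30 mod 14 = 2 ✓, 30 mod 15 = 0 ✓

x ≡ 30 (mod 210)


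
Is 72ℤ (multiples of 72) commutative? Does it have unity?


72ℤ is a commutative ring under +,× but has no multiplicative identity (1 ∉ 72ℤ); it has no zero divisors, but without unity it is not an integral domain
Commutative: Yes
Integral domain: No
Has unity: No

72ℤ (multiples of 72): Commutative=Yes, Unity=No


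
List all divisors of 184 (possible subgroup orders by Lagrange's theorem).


Lagrange's theorem: |H| divides |G|
|G| = 184
Divisors of 184: 1, 2, 4, 8, 23, 46, 92, 184

Possible subgroup orders: {1, 2, 4, 8, 23, 46, 92, 184}


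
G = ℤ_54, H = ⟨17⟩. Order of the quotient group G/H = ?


|⟨17⟩| = n / gcd(17, 54) = 54 / 1 = 54
H is normal (ℤ_54 is abelian).
|G/H| = |G| / |H| = 54 / 54 = 1

|G/H| = 1


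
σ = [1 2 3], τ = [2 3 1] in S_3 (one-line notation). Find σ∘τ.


σ∘τ: apply τ first, then σ
1 →τ 2 →σ 2
2 →τ 3 →σ 3
3 →τ 1 →σ 1

σ∘τ = [2 3 1]


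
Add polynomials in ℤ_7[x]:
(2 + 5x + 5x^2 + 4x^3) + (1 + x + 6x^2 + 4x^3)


Add coefficients mod 7:
x^0: 2 + 1 = 3 (mod 7)
x^1: 5 + 1 = 6 (mod 7)
x^2: 5 + 6 = 4 (mod 7)
x^3: 4 + 4 = 1 (mod 7)
Result: 3 + 6x + 4x^2 + x^3

f + g = 3 + 6x + 4x^2 + x^3


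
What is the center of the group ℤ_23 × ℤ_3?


Z(G) = {g ∈ G | gx = xg for all x ∈ G}
Direct product of abelian groups is abelian, so Z(G) = G

Z(ℤ_23 × ℤ_3) = ℤ_23 × ℤ_3


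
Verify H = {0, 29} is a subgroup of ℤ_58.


Subgroup test for H = {0, 29} in (ℤ_58, +):
(1) 0 ∈ H? Yes
(2) Closure: for all a,b ∈ H, (a+b) mod 58 ∈ H? Yes
(3) Inverses: for all a ∈ H, -a mod 58 ∈ H? Yes

Yes, H is a subgroup of ℤ_58


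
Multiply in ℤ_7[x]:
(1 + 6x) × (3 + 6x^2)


Expand and collect like terms; reduce coefficients mod 7:
x^0: 1·3 = 3 ≡ 3 (mod 7)
x^1: 1·0 + 6·3 = 18 ≡ 4 (mod 7)
x^2: 1·6 + 6·0 = 6 ≡ 6 (mod 7)
x^3: 6·6 = 36 ≡ 1 (mod 7)
Result: 3 + 4x + 6x^2 + x^3

f · g = 3 + 4x + 6x^2 + x^3


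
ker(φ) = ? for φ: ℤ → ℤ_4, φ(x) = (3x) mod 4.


Kernel = preimage of identity
ker(φ) = {x ∈ ℤ : 3x ≡ 0 (mod 4)}. gcd(3,4) = 1, so 3x ≡ 0 (mod 4) ⟺ x ≡ 0 (mod 4/1 = 4). Hence ker(φ) = 4ℤ

ker(φ) = 4ℤ


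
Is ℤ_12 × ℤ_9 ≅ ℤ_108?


Comparing ℤ_12 × ℤ_9 and ℤ_108:
gcd(12,9) = 3 ≠ 1. Max element order in ℤ_12×ℤ_9 is lcm(12,9) = 36 < 108, so it has no element of order 108

No, ℤ_12 × ℤ_9 ≇ ℤ_108


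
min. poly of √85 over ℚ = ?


√85 satisfies x² - 85 = 0, irreducible over ℚ since 85 is squarefree

Minimal polynomial: x² - 85


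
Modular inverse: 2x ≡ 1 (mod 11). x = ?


Use the extended Euclidean algorithm to write 1 = 2·s + 11·t; then s mod 11 is the inverse.
Euclidean algorithm:
  2 = 0·11 + 2
  11 = 5·2 + 1
  2 = 2·1 + 0
gcd(2,11) = 1
Back-substitution gives: 2·(-5) + 11·(1) = 1
So 2⁻¹ ≡ -5 ≡ 6 (mod 11)
Check: 2 × 6 = 12 ≡ 1 (mod 11) ✓

2⁻¹ ≡ 6 (mod 11)


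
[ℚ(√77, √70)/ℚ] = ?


[ℚ(√77,√70):ℚ] = [ℚ(√77,√70):ℚ(√77)]·[ℚ(√77):ℚ] = 2·2 = 4

[ℚ(√77, √70)/ℚ] = 4


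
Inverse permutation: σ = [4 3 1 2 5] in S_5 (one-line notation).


To find σ⁻¹, swap domain and range:
σ(1) = 4 → σ⁻¹(4) = 1
σ(2) = 3 → σ⁻¹(3) = 2
σ(3) = 1 → σ⁻¹(1) = 3
σ(4) = 2 → σ⁻¹(2) = 4
σ(5) = 5 → σ⁻¹(5) = 5

σ⁻¹ = [3 4 2 1 5]


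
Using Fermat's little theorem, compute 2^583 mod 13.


Fermat's little theorem: if p is prime and gcd(a,p)=1, then a^(p-1) ≡ 1 (mod p)
p = 13 is prime, gcd(2,13) = 1
Reduce exponent: 583 mod 12 = 7
So 2^583 ≡ 2^7 (mod 13)
2^7 mod 13 = 11

2^583 ≡ 11 (mod 13)


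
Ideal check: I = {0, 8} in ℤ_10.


Check ideal conditions for I = {0, 8} in ℤ_10:
(1) I is an additive subgroup? No
(2) For r ∈ ℤ_10 and a ∈ I: r·a ∈ I? No  [counterexample: r=2, a=8, r·a mod 10 = 6 ∉ I]

No, I is not an ideal of ℤ_10


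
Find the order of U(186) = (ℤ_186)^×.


U(n) is the group of units mod n; |U(n)| = φ(n)
|U(186)| = φ(186) = 60

|U(186) = (ℤ_186)^×| = 60


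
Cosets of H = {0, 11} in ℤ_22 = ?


H = {0, 11}, |H| = 2
Number of cosets = |G|/|H| = 22/2 = 11
0 + H = {0, 11}
1 + H = {1, 12}
2 + H = {2, 13}
3 + H = {3, 14}
4 + H = {4, 15}
5 + H = {5, 16}
6 + H = {6, 17}
7 + H = {7, 18}
8 + H = {8, 19}
9 + H = {9, 20}
10 + H = {10, 21}

Cosets: 0+H={0,11}; 1+H={1,12}; 2+H={2,13}; 3+H={3,14}; 4+H={4,15}; 5+H={5,16}; 6+H={6,17}; 7+H={7,18}; 8+H={8,19}; 9+H={9,20}; 10+H={10,21}


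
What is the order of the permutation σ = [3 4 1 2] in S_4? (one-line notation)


Cycle decomposition: (1 3) (2 4)
Cycle lengths: 2, 2
Order = lcm(2, 2) = 2

ord(σ) = 2


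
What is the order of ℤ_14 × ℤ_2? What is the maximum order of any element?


|ℤ_14 × ℤ_2| = 14 × 2 = 28
Max element order = lcm(14,2) = 14
Cyclic? No (gcd=2)

|ℤ_14×ℤ_2| = 28, max element order = 14


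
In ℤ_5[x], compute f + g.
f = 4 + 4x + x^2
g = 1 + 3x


Add coefficients mod 5:
x^0: 4 + 1 = 0 (mod 5)
x^1: 4 + 3 = 2 (mod 5)
x^2: 1 + 0 = 1 (mod 5)
Result: 2x + x^2

f + g = 2x + x^2


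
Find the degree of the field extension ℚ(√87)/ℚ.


√87 has minimal polynomial x² - 87 (irreducible over ℚ since 87 is squarefree)

[ℚ(√87)/ℚ] = 2


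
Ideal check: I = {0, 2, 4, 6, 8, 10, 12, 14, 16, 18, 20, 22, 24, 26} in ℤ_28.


Check ideal conditions for I = {0, 2, 4, 6, 8, 10, 12, 14, 16, 18, 20, 22, 24, 26} in ℤ_28:
(1) I is an additive subgroup? Yes
(2) For r ∈ ℤ_28 and a ∈ I: r·a ∈ I? Yes

Yes, I is an ideal of ℤ_28


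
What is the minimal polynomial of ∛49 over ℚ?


∛49 satisfies x³ - 49 = 0, irreducible over ℚ (no rational root; 49 is not a perfect cube)

Minimal polynomial: x³ - 49


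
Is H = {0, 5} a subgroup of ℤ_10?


Subgroup test for H = {0, 5} in (ℤ_10, +):
(1) 0 ∈ H? Yes
(2) Closure: for all a,b ∈ H, (a+b) mod 10 ∈ H? Yes
(3) Inverses: for all a ∈ H, -a mod 10 ∈ H? Yes

Yes, H is a subgroup of ℤ_10


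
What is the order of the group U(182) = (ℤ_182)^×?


U(n) is the group of units mod n; |U(n)| = φ(n)
|U(182)| = φ(182) = 72

|U(182) = (ℤ_182)^×| = 72


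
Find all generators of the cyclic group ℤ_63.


g generates ℤ_n iff gcd(g,n) = 1
Prime factors of 63: 3, 7
Generators are g ∈ {1,...,62} not divisible by any of these primes.
Generators: {1, 2, 4, 5, 8, 10, 11, 13, 16, 17, 19, 20, 22, 23, 25, 26, 29, 31, 32, 34, 37, 38, 40, 41, 43, 44, 46, 47, 50, 52, 53, 55, 58, 59, 61, 62}
Number of generators = φ(63) = 36

Generators of ℤ_63 = {1, 2, 4, 5, 8, 10, 11, 13, 16, 17, 19, 20, 22, 23, 25, 26, 29, 31, 32, 34, 37, 38, 40, 41, 43, 44, 46, 47, 50, 52, 53, 55, 58, 59, 61, 62}


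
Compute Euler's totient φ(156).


Factor n: 156 = 2^2 × 3 × 13
φ(n) = n · ∏(1 - 1/p) over distinct primes p | n
φ(156) = 156 · (1 - 1/2) · (1 - 1/3) · (1 - 1/13) = 48

φ(156) = 48


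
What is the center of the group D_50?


Z(G) = {g ∈ G | gx = xg for all x ∈ G}
For even n, Z(D_n) = {e, r^(n/2)}: the 180° rotation r^25 commutes with every reflection and rotation

Z(D_50) = {e, r^25}


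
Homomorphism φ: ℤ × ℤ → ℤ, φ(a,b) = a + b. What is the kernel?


Kernel = preimage of identity
ker(φ) = {(a,b) ∈ ℤ² | a+b = 0} = {(a,-a) | a ∈ ℤ}

ker(φ) = {(a,-a) | a ∈ ℤ}


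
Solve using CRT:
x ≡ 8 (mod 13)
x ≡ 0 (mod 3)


m₁ = 13, m₂ = 3, gcd = 1, so CRT applies. M = m₁·m₂ = 39
Let M₁ = M/m₁ = 3, M₂ = M/m₂ = 13
Find y₁ ≡ M₁⁻¹ (mod m₁): 3⁻¹ ≡ 9 (mod 13)
Find y₂ ≡ M₂⁻¹ (mod m₂): 13⁻¹ ≡ 1 (mod 3)
x = a₁·M₁·y₁ + a₂·M₂·y₂ = 8·3·9 + 0·13·1 = 216
Reduce mod 39: x ≡ 21
Check: 21 mod 13 = 8 ✓, 21 mod 3 = 0 ✓

x ≡ 21 (mod 39)


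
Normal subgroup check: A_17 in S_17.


H = A_17 in S_17
A_17 has index 2 in S_17, and every subgroup of index 2 is normal

Yes, normal subgroup


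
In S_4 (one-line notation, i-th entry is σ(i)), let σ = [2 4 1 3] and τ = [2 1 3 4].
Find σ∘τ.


σ∘τ: apply τ first, then σ
1 →τ 2 →σ 4
2 →τ 1 →σ 2
3 →τ 3 →σ 1
4 →τ 4 →σ 3

σ∘τ = [4 2 1 3]


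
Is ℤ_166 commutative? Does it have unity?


ℤ_166 is a commutative ring with unity 1; 166 = 2×83 is composite, so 2·83 ≡ 0 gives zero divisors (not an integral domain)
Commutative: Yes
Integral domain: No
Has unity: Yes

ℤ_166: Commutative=Yes, Unity=Yes


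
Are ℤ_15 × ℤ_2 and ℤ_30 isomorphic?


Comparing ℤ_15 × ℤ_2 and ℤ_30:
gcd(15,2) = 1, so ℤ_15 × ℤ_2 ≅ ℤ_30 (CRT)

Yes, ℤ_15 × ℤ_2 ≅ ℤ_30


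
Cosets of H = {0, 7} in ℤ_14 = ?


H = {0, 7}, |H| = 2
Number of cosets = |G|/|H| = 14/2 = 7
0 + H = {0, 7}
1 + H = {1, 8}
2 + H = {2, 9}
3 + H = {3, 10}
4 + H = {4, 11}
5 + H = {5, 12}
6 + H = {6, 13}

Cosets: 0+H={0,7}; 1+H={1,8}; 2+H={2,9}; 3+H={3,10}; 4+H={4,11}; 5+H={5,12}; 6+H={6,13}


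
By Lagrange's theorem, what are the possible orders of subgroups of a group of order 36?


Lagrange's theorem: |H| divides |G|
|G| = 36
Divisors of 36: 1, 2, 3, 4, 6, 9, 12, 18, 36

Possible subgroup orders: {1, 2, 3, 4, 6, 9, 12, 18, 36}


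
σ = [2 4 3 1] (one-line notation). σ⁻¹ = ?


To find σ⁻¹, swap domain and range:
σ(1) = 2 → σ⁻¹(2) = 1
σ(2) = 4 → σ⁻¹(4) = 2
σ(3) = 3 → σ⁻¹(3) = 3
σ(4) = 1 → σ⁻¹(1) = 4

σ⁻¹ = [4 1 3 2]


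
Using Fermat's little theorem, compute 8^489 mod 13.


Fermat's little theorem: if p is prime and gcd(a,p)=1, then a^(p-1) ≡ 1 (mod p)
p = 13 is prime, gcd(8,13) = 1
Reduce exponent: 489 mod 12 = 9
So 8^489 ≡ 8^9 (mod 13)
8^9 mod 13 = 8

8^489 ≡ 8 (mod 13)


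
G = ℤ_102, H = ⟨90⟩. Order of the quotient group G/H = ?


|⟨90⟩| = n / gcd(90, 102) = 102 / 6 = 17
H is normal (ℤ_102 is abelian).
|G/H| = |G| / |H| = 102 / 17 = 6

|G/H| = 6


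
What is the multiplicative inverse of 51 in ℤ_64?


Use the extended Euclidean algorithm to write 1 = 51·s + 64·t; then s mod 64 is the inverse.
Euclidean algorithm:
  51 = 0·64 + 51
  64 = 1·51 + 13
  51 = 3·13 + 12
  13 = 1·12 + 1
  12 = 12·1 + 0
gcd(51,64) = 1
Back-substitution gives: 51·(-5) + 64·(4) = 1
So 51⁻¹ ≡ -5 ≡ 59 (mod 64)
Check: 51 × 59 = 3009 ≡ 1 (mod 64) ✓

51⁻¹ ≡ 59 (mod 64)


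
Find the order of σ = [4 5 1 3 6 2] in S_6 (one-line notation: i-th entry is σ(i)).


Cycle decomposition: (1 4 3) (2 5 6)
Cycle lengths: 3, 3
Order = lcm(3, 3) = 3

ord(σ) = 3


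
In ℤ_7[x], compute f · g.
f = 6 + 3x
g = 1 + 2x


Expand and collect like terms; reduce coefficients mod 7:
x^0: 6·1 = 6 ≡ 6 (mod 7)
x^1: 6·2 + 3·1 = 15 ≡ 1 (mod 7)
x^2: 3·2 = 6 ≡ 6 (mod 7)
Result: 6 + x + 6x^2

f · g = 6 + x + 6x^2


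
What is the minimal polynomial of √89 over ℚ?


√89 satisfies x² - 89 = 0, irreducible over ℚ since 89 is squarefree

Minimal polynomial: x² - 89


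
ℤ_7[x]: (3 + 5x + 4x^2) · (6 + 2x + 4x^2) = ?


Expand and collect like terms; reduce coefficients mod 7:
x^0: 3·6 = 18 ≡ 4 (mod 7)
x^1: 3·2 + 5·6 = 36 ≡ 1 (mod 7)
x^2: 3·4 + 5·2 + 4·6 = 46 ≡ 4 (mod 7)
x^3: 5·4 + 4·2 = 28 ≡ 0 (mod 7)
x^4: 4·4 = 16 ≡ 2 (mod 7)
Result: 4 + x + 4x^2 + 2x^4

f · g = 4 + x + 4x^2 + 2x^4


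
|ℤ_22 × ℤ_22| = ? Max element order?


|ℤ_22 × ℤ_22| = 22 × 22 = 484
Max element order = lcm(22,22) = 22
Cyclic? No (gcd=22)

|ℤ_22×ℤ_22| = 484, max element order = 22


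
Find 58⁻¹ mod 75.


Use the extended Euclidean algorithm to write 1 = 58·s + 75·t; then s mod 75 is the inverse.
Euclidean algorithm:
  58 = 0·75 + 58
  75 = 1·58 + 17
  58 = 3·17 + 7
  17 = 2·7 + 3
  7 = 2·3 + 1
  3 = 3·1 + 0
gcd(58,75) = 1
Back-substitution gives: 58·(22) + 75·(-17) = 1
So 58⁻¹ ≡ 22 ≡ 22 (mod 75)
Check: 58 × 22 = 1276 ≡ 1 (mod 75) ✓

58⁻¹ ≡ 22 (mod 75)


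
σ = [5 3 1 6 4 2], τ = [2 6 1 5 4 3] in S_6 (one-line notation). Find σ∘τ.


σ∘τ: apply τ first, then σ
1 →τ 2 →σ 3
2 →τ 6 →σ 2
3 →τ 1 →σ 5
4 →τ 5 →σ 4
5 →τ 4 →σ 6
6 →τ 3 →σ 1

σ∘τ = [3 2 5 4 6 1]


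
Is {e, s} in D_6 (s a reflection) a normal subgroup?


H = {e, s} in D_6 (s a reflection)
r·s·r⁻¹ = sr⁻² ≠ s for n ≥ 3, so {e, s} is not closed under conjugation

No, not a normal subgroup


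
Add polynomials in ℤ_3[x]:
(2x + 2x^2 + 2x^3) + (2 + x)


Add coefficients mod 3:
x^0: 0 + 2 = 2 (mod 3)
x^1: 2 + 1 = 0 (mod 3)
x^2: 2 + 0 = 2 (mod 3)
x^3: 2 + 0 = 2 (mod 3)
Result: 2 + 2x^2 + 2x^3

f + g = 2 + 2x^2 + 2x^3


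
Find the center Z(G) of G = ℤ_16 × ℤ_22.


Z(G) = {g ∈ G | gx = xg for all x ∈ G}
Direct product of abelian groups is abelian, so Z(G) = G

Z(ℤ_16 × ℤ_22) = ℤ_16 × ℤ_22


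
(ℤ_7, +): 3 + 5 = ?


Operation: addition mod 7
3 + 5 = (a + b) mod 7 with a = 3, b = 5

3 + 5 = 1


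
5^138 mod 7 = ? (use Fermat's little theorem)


Fermat's little theorem: if p is prime and gcd(a,p)=1, then a^(p-1) ≡ 1 (mod p)
p = 7 is prime, gcd(5,7) = 1
Reduce exponent: 138 mod 6 = 0
So 5^138 ≡ 5^0 (mod 7)
5^0 = 1

5^138 ≡ 1 (mod 7)


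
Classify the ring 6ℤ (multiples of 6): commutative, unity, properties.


6ℤ is a commutative ring under +,× but has no multiplicative identity (1 ∉ 6ℤ); it has no zero divisors, but without unity it is not an integral domain
Commutative: Yes
Integral domain: No
Has unity: No

6ℤ (multiples of 6): Commutative=Yes, Unity=No


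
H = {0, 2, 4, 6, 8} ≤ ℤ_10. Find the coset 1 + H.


1 + H = {1 + h (mod 10) : h ∈ H}
1+0=1, 1+2=3, 1+4=5, 1+6=7, 1+8=9

1 + H = {1, 3, 5, 7, 9}


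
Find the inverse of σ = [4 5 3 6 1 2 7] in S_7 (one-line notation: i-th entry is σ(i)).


To find σ⁻¹, swap domain and range:
σ(1) = 4 → σ⁻¹(4) = 1
σ(2) = 5 → σ⁻¹(5) = 2
σ(3) = 3 → σ⁻¹(3) = 3
σ(4) = 6 → σ⁻¹(6) = 4
σ(5) = 1 → σ⁻¹(1) = 5
σ(6) = 2 → σ⁻¹(2) = 6
σ(7) = 7 → σ⁻¹(7) = 7

σ⁻¹ = [5 6 3 1 2 4 7]


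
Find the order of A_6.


|A_n| = n!/2 (even permutations)
|A_6| = 6!/2 = 720/2 = 360

|A_6| = 360


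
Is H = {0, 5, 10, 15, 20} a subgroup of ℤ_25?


Subgroup test for H = {0, 5, 10, 15, 20} in (ℤ_25, +):
(1) 0 ∈ H? Yes
(2) Closure: for all a,b ∈ H, (a+b) mod 25 ∈ H? Yes
(3) Inverses: for all a ∈ H, -a mod 25 ∈ H? Yes

Yes, H is a subgroup of ℤ_25


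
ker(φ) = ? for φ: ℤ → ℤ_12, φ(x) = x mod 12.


Kernel = preimage of identity
ker(φ) = {x ∈ ℤ : x ≡ 0 (mod 12)} = 12ℤ = {0, ±12, ±24, ...}

ker(φ) = 12ℤ


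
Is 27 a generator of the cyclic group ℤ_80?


g generates ℤ_n iff gcd(g, n) = 1
gcd(27, 80) = 1
Since gcd = 1, 27 is a generator.

Yes, 27 generates ℤ_80


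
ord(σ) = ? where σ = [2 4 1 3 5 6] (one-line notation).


Cycle decomposition: (1 2 4 3)
Cycle lengths: 4
Order = lcm(4) = 4

ord(σ) = 4


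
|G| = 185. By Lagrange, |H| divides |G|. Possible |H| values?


Lagrange's theorem: |H| divides |G|
|G| = 185
Divisors of 185: 1, 5, 37, 185

Possible subgroup orders: {1, 5, 37, 185}


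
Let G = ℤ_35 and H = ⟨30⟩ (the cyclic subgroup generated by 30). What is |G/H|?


|⟨30⟩| = n / gcd(30, 35) = 35 / 5 = 7
H is normal (ℤ_35 is abelian).
|G/H| = |G| / |H| = 35 / 7 = 5

|G/H| = 5


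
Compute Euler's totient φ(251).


Factor n: 251 = 251
φ(n) = n · ∏(1 - 1/p) over distinct primes p | n
φ(251) = 251 · (1 - 1/251) = 250

φ(251) = 250


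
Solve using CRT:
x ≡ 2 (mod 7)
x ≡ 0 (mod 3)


m₁ = 7, m₂ = 3, gcd = 1, so CRT applies. M = m₁·m₂ = 21
Let M₁ = M/m₁ = 3, M₂ = M/m₂ = 7
Find y₁ ≡ M₁⁻¹ (mod m₁): 3⁻¹ ≡ 5 (mod 7)
Find y₂ ≡ M₂⁻¹ (mod m₂): 7⁻¹ ≡ 1 (mod 3)
x = a₁·M₁·y₁ + a₂·M₂·y₂ = 2·3·5 + 0·7·1 = 30
Reduce mod 21: x ≡ 9
Check: 9 mod 7 = 2 ✓, 9 mod 3 = 0 ✓

x ≡ 9 (mod 21)


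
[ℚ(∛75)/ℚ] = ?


∛75 has minimal polynomial x³ - 75 (irreducible over ℚ since 75 is not a perfect cube)

[ℚ(∛75)/ℚ] = 3


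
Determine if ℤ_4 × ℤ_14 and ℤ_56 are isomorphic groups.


Comparing ℤ_4 × ℤ_14 and ℤ_56:
gcd(4,14) = 2 ≠ 1. Max element order in ℤ_4×ℤ_14 is lcm(4,14) = 28 < 56, so it has no element of order 56

No, ℤ_4 × ℤ_14 ≇ ℤ_56


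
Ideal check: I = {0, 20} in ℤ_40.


Check ideal conditions for I = {0, 20} in ℤ_40:
(1) I is an additive subgroup? Yes
(2) For r ∈ ℤ_40 and a ∈ I: r·a ∈ I? Yes

Yes, I is an ideal of ℤ_40


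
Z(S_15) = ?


Z(G) = {g ∈ G | gx = xg for all x ∈ G}
S_n is non-abelian for n ≥ 3; Z(S_15) is trivial

Z(S_15) = {e}


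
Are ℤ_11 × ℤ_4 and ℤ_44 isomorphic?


Comparing ℤ_11 × ℤ_4 and ℤ_44:
gcd(11,4) = 1, so ℤ_11 × ℤ_4 ≅ ℤ_44 (CRT)

Yes, ℤ_11 × ℤ_4 ≅ ℤ_44


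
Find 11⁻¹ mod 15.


Use the extended Euclidean algorithm to write 1 = 11·s + 15·t; then s mod 15 is the inverse.
Euclidean algorithm:
  11 = 0·15 + 11
  15 = 1·11 + 4
  11 = 2·4 + 3
  4 = 1·3 + 1
  3 = 3·1 + 0
gcd(11,15) = 1
Back-substitution gives: 11·(-4) + 15·(3) = 1
So 11⁻¹ ≡ -4 ≡ 11 (mod 15)
Check: 11 × 11 = 121 ≡ 1 (mod 15) ✓

11⁻¹ ≡ 11 (mod 15)


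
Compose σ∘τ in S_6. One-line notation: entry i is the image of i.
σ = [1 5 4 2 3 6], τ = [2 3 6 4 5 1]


σ∘τ: apply τ first, then σ
1 →τ 2 →σ 5
2 →τ 3 →σ 4
3 →τ 6 →σ 6
4 →τ 4 →σ 2
5 →τ 5 →σ 3
6 →τ 1 →σ 1

σ∘τ = [5 4 6 2 3 1]


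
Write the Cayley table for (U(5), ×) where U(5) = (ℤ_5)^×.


Elements: {1, 2, 3, 4}
Operation: multiplication mod 5
Entry (a, b) = (a × b) mod 5

Cayley table:
  | 1 | 2 | 3 | 4
1 | 1 | 2 | 3 | 4
2 | 2 | 4 | 1 | 3
3 | 3 | 1 | 4 | 2
4 | 4 | 3 | 2 | 1


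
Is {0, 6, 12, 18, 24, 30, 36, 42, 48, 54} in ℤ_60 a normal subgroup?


H = {0, 6, 12, 18, 24, 30, 36, 42, 48, 54} in ℤ_60
ℤ_60 is abelian; every subgroup of an abelian group is normal

Yes, normal subgroup


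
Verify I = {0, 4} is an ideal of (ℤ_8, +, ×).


Check ideal conditions for I = {0, 4} in ℤ_8:
(1) I is an additive subgroup? Yes
(2) For r ∈ ℤ_8 and a ∈ I: r·a ∈ I? Yes

Yes, I is an ideal of ℤ_8


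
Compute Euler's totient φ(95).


Factor n: 95 = 5 × 19
φ(n) = n · ∏(1 - 1/p) over distinct primes p | n
φ(95) = 95 · (1 - 1/5) · (1 - 1/19) = 72

φ(95) = 72


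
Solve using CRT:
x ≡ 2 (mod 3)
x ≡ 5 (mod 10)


m₁ = 3, m₂ = 10, gcd = 1, so CRT applies. M = m₁·m₂ = 30
Let M₁ = M/m₁ = 10, M₂ = M/m₂ = 3
Find y₁ ≡ M₁⁻¹ (mod m₁): 10⁻¹ ≡ 1 (mod 3)
Find y₂ ≡ M₂⁻¹ (mod m₂): 3⁻¹ ≡ 7 (mod 10)
x = a₁·M₁·y₁ + a₂·M₂·y₂ = 2·10·1 + 5·3·7 = 125
Reduce mod 30: x ≡ 5
Check: 5 mod 3 = 2 ✓, 5 mod 10 = 5 ✓

x ≡ 5 (mod 30)


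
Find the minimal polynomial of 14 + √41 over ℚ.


Let α = 14 + √41. Then α - 14 = √41, so (α - 14)² = 41, giving α² - 28α + 155 = 0. Degree 2 and α ∉ ℚ, so this is the minimal polynomial.

Minimal polynomial: x² - 28x + 155


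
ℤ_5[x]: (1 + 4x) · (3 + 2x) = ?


Expand and collect like terms; reduce coefficients mod 5:
x^0: 1·3 = 3 ≡ 3 (mod 5)
x^1: 1·2 + 4·3 = 14 ≡ 4 (mod 5)
x^2: 4·2 = 8 ≡ 3 (mod 5)
Result: 3 + 4x + 3x^2

f · g = 3 + 4x + 3x^2


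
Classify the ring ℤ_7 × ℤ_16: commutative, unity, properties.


Direct product ring; commutative with unity (1,1); but (1,0)·(0,1) = (0,0) gives zero divisors, so not an integral domain
Commutative: Yes
Integral domain: No
Has unity: Yes

ℤ_7 × ℤ_16: Commutative=Yes, Unity=Yes


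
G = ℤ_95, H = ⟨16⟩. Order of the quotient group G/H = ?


|⟨16⟩| = n / gcd(16, 95) = 95 / 1 = 95
H is normal (ℤ_95 is abelian).
|G/H| = |G| / |H| = 95 / 95 = 1

|G/H| = 1


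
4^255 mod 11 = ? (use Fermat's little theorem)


Fermat's little theorem: if p is prime and gcd(a,p)=1, then a^(p-1) ≡ 1 (mod p)
p = 11 is prime, gcd(4,11) = 1
Reduce exponent: 255 mod 10 = 5
So 4^255 ≡ 4^5 (mod 11)
4^5 mod 11 = 1

4^255 ≡ 1 (mod 11)


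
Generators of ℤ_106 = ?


g generates ℤ_n iff gcd(g,n) = 1
Prime factors of 106: 2, 53
Generators are g ∈ {1,...,105} not divisible by any of these primes.
Generators: {1, 3, 5, 7, 9, 11, 13, 15, 17, 19, 21, 23, 25, 27, 29, 31, 33, 35, 37, 39, 41, 43, 45, 47, 49, 51, 55, 57, 59, 61, 63, 65, 67, 69, 71, 73, 75, 77, 79, 81, 83, 85, 87, 89, 91, 93, 95, 97, 99, 101, 103, 105}
Number of generators = φ(106) = 52

Generators of ℤ_106 = {1, 3, 5, 7, 9, 11, 13, 15, 17, 19, 21, 23, 25, 27, 29, 31, 33, 35, 37, 39, 41, 43, 45, 47, 49, 51, 55, 57, 59, 61, 63, 65, 67, 69, 71, 73, 75, 77, 79, 81, 83, 85, 87, 89, 91, 93, 95, 97, 99, 101, 103, 105}


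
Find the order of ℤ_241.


ℤ_n has n elements.

|ℤ_241| = 241


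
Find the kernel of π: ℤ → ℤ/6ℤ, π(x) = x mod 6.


Kernel = preimage of identity
ker(π) = multiples of 6 = 6ℤ

ker(π) = 6ℤ


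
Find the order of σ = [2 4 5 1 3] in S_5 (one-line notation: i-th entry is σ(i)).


Cycle decomposition: (1 2 4) (3 5)
Cycle lengths: 3, 2
Order = lcm(3, 2) = 6

ord(σ) = 6


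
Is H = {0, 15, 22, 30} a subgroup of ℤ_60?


Subgroup test for H = {0, 15, 22, 30} in (ℤ_60, +):
(1) 0 ∈ H? Yes
(2) Closure: for all a,b ∈ H, (a+b) mod 60 ∈ H? No  [counterexample: 15 + 22 = 37 ∉ H]
(3) Inverses: for all a ∈ H, -a mod 60 ∈ H? No

No, H is not a subgroup of ℤ_60


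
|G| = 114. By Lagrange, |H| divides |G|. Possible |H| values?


Lagrange's theorem: |H| divides |G|
|G| = 114
Divisors of 114: 1, 2, 3, 6, 19, 38, 57, 114

Possible subgroup orders: {1, 2, 3, 6, 19, 38, 57, 114}


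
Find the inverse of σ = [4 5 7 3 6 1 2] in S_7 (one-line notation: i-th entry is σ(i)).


To find σ⁻¹, swap domain and range:
σ(1) = 4 → σ⁻¹(4) = 1
σ(2) = 5 → σ⁻¹(5) = 2
σ(3) = 7 → σ⁻¹(7) = 3
σ(4) = 3 → σ⁻¹(3) = 4
σ(5) = 6 → σ⁻¹(6) = 5
σ(6) = 1 → σ⁻¹(1) = 6
σ(7) = 2 → σ⁻¹(2) = 7

σ⁻¹ = [6 7 4 1 2 5 3]


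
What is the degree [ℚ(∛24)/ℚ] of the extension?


∛24 has minimal polynomial x³ - 24 (irreducible over ℚ since 24 is not a perfect cube)

[ℚ(∛24)/ℚ] = 3


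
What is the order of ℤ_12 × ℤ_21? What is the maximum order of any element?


|ℤ_12 × ℤ_21| = 12 × 21 = 252
Max element order = lcm(12,21) = 84
Cyclic? No (gcd=3)

|ℤ_12×ℤ_21| = 252, max element order = 84


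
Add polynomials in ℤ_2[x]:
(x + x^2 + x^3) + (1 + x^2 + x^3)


Add coefficients mod 2:
x^0: 0 + 1 = 1 (mod 2)
x^1: 1 + 0 = 1 (mod 2)
x^2: 1 + 1 = 0 (mod 2)
x^3: 1 + 1 = 0 (mod 2)
Result: 1 + x

f + g = 1 + x


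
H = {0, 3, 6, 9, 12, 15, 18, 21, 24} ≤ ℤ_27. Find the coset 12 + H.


12 + H = {12 + h (mod 27) : h ∈ H}
12+0=12, 12+3=15, 12+6=18, 12+9=21, 12+12=24, 12+15=0, 12+18=3, 12+21=6, 12+24=9
12 + H = {0, 3, 6, 9, 12, 15, 18, 21, 24} = 0 + H

12 + H = {0, 3, 6, 9, 12, 15, 18, 21, 24}


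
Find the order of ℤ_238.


ℤ_n has n elements.

|ℤ_238| = 238


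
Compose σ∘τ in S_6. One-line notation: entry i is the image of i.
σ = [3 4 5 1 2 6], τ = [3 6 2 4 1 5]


σ∘τ: apply τ first, then σ
1 →τ 3 →σ 5
2 →τ 6 →σ 6
3 →τ 2 →σ 4
4 →τ 4 →σ 1
5 →τ 1 →σ 3
6 →τ 5 →σ 2

σ∘τ = [5 6 4 1 3 2]


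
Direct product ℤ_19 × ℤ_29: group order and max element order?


|ℤ_19 × ℤ_29| = 19 × 29 = 551
Max element order = lcm(19,29) = 551
Cyclic? Yes (gcd=1)

|ℤ_19×ℤ_29| = 551, max element order = 551


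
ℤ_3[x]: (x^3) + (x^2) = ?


Add coefficients mod 3:
x^0: 0 + 0 = 0 (mod 3)
x^1: 0 + 0 = 0 (mod 3)
x^2: 0 + 1 = 1 (mod 3)
x^3: 1 + 0 = 1 (mod 3)
Result: x^2 + x^3

f + g = x^2 + x^3


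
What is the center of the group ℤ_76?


Z(G) = {g ∈ G | gx = xg for all x ∈ G}
ℤ_76 is abelian, so Z(G) = G

Z(ℤ_76) = ℤ_76


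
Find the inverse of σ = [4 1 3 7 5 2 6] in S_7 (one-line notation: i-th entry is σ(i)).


To find σ⁻¹, swap domain and range:
σ(1) = 4 → σ⁻¹(4) = 1
σ(2) = 1 → σ⁻¹(1) = 2
σ(3) = 3 → σ⁻¹(3) = 3
σ(4) = 7 → σ⁻¹(7) = 4
σ(5) = 5 → σ⁻¹(5) = 5
σ(6) = 2 → σ⁻¹(2) = 6
σ(7) = 6 → σ⁻¹(6) = 7

σ⁻¹ = [2 6 3 1 5 7 4]


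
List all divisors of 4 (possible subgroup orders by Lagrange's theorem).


Lagrange's theorem: |H| divides |G|
|G| = 4
Divisors of 4: 1, 2, 4

Possible subgroup orders: {1, 2, 4}


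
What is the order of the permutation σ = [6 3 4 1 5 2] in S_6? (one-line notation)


Cycle decomposition: (1 6 2 3 4)
Cycle lengths: 5
Order = lcm(5) = 5

ord(σ) = 5


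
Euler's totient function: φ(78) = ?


Factor n: 78 = 2 × 3 × 13
φ(n) = n · ∏(1 - 1/p) over distinct primes p | n
φ(78) = 78 · (1 - 1/2) · (1 - 1/3) · (1 - 1/13) = 24

φ(78) = 24


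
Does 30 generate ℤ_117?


g generates ℤ_n iff gcd(g, n) = 1
gcd(30, 117) = 3
Since gcd = 3 ≠ 1, ⟨30⟩ has order 39 < 117, so 30 is not a generator.

No, 30 does not generate ℤ_117


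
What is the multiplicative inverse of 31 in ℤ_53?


Use the extended Euclidean algorithm to write 1 = 31·s + 53·t; then s mod 53 is the inverse.
Euclidean algorithm:
  31 = 0·53 + 31
  53 = 1·31 + 22
  31 = 1·22 + 9
  22 = 2·9 + 4
  9 = 2·4 + 1
  4 = 4·1 + 0
gcd(31,53) = 1
Back-substitution gives: 31·(12) + 53·(-7) = 1
So 31⁻¹ ≡ 12 ≡ 12 (mod 53)
Check: 31 × 12 = 372 ≡ 1 (mod 53) ✓

31⁻¹ ≡ 12 (mod 53)


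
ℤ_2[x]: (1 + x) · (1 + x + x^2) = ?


Expand and collect like terms; reduce coefficients mod 2:
x^0: 1·1 = 1 ≡ 1 (mod 2)
x^1: 1·1 + 1·1 = 2 ≡ 0 (mod 2)
x^2: 1·1 + 1·1 = 2 ≡ 0 (mod 2)
x^3: 1·1 = 1 ≡ 1 (mod 2)
Result: 1 + x^3

f · g = 1 + x^3


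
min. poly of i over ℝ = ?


i satisfies x² + 1 = 0, irreducible over ℝ

Minimal polynomial: x² + 1


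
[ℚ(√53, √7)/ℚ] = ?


[ℚ(√53,√7):ℚ] = [ℚ(√53,√7):ℚ(√53)]·[ℚ(√53):ℚ] = 2·2 = 4

[ℚ(√53, √7)/ℚ] = 4


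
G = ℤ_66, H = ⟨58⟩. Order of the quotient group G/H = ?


|⟨58⟩| = n / gcd(58, 66) = 66 / 2 = 33
H is normal (ℤ_66 is abelian).
|G/H| = |G| / |H| = 66 / 33 = 2

|G/H| = 2


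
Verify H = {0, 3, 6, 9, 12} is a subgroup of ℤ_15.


Subgroup test for H = {0, 3, 6, 9, 12} in (ℤ_15, +):
(1) 0 ∈ H? Yes
(2) Closure: for all a,b ∈ H, (a+b) mod 15 ∈ H? Yes
(3) Inverses: for all a ∈ H, -a mod 15 ∈ H? Yes

Yes, H is a subgroup of ℤ_15


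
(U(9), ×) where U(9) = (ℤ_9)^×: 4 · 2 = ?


Operation: multiplication mod 9
4 · 2 = (a × b) mod 9 with a = 4, b = 2

4 · 2 = 8


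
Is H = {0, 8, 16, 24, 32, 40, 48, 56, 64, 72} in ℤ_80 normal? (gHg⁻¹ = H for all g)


H = {0, 8, 16, 24, 32, 40, 48, 56, 64, 72} in ℤ_80
ℤ_80 is abelian; every subgroup of an abelian group is normal

Yes, normal subgroup


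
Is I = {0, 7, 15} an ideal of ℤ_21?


Check ideal conditions for I = {0, 7, 15} in ℤ_21:
(1) I is an additive subgroup? No
(2) For r ∈ ℤ_21 and a ∈ I: r·a ∈ I? No  [counterexample: r=2, a=7, r·a mod 21 = 14 ∉ I]

No, I is not an ideal of ℤ_21


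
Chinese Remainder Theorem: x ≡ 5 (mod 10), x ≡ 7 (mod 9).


m₁ = 10, m₂ = 9, gcd = 1, so CRT applies. M = m₁·m₂ = 90
Let M₁ = M/m₁ = 9, M₂ = M/m₂ = 10
Find y₁ ≡ M₁⁻¹ (mod m₁): 9⁻¹ ≡ 9 (mod 10)
Find y₂ ≡ M₂⁻¹ (mod m₂): 10⁻¹ ≡ 1 (mod 9)
x = a₁·M₁·y₁ + a₂·M₂·y₂ = 5·9·9 + 7·10·1 = 475
Reduce mod 90: x ≡ 25
Check: 25 mod 10 = 5 ✓, 25 mod 9 = 7 ✓

x ≡ 25 (mod 90)


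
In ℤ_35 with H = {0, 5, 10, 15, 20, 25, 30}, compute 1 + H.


1 + H = {1 + h (mod 35) : h ∈ H}
1+0=1, 1+5=6, 1+10=11, 1+15=16, 1+20=21, 1+25=26, 1+30=31

1 + H = {1, 6, 11, 16, 21, 26, 31}


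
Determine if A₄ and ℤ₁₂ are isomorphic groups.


Comparing A₄ and ℤ₁₂:
A₄ is non-abelian, ℤ₁₂ is abelian

No, A₄ ≇ ℤ₁₂


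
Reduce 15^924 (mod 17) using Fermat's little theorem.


Fermat's little theorem: if p is prime and gcd(a,p)=1, then a^(p-1) ≡ 1 (mod p)
p = 17 is prime, gcd(15,17) = 1
Reduce exponent: 924 mod 16 = 12
So 15^924 ≡ 15^12 (mod 17)
15^12 mod 17 = 16

15^924 ≡ 16 (mod 17)


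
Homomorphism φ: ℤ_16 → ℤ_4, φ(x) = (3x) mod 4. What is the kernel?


Kernel = preimage of identity
ker(φ) = {x ∈ ℤ_16 : 3x ≡ 0 (mod 4)}. Since 4 | 16, φ is well-defined. The kernel is the cyclic subgroup ⟨4⟩ of ℤ_16 (order 4), i.e. {0, 4, 8, 12}

ker(φ) = {0, 4, 8, 12}


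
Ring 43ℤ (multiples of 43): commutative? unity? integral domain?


43ℤ is a commutative ring under +,× but has no multiplicative identity (1 ∉ 43ℤ); it has no zero divisors, but without unity it is not an integral domain
Commutative: Yes
Integral domain: No
Has unity: No

43ℤ (multiples of 43): Commutative=Yes, Unity=No


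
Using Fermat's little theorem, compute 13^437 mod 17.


Fermat's little theorem: if p is prime and gcd(a,p)=1, then a^(p-1) ≡ 1 (mod p)
p = 17 is prime, gcd(13,17) = 1
Reduce exponent: 437 mod 16 = 5
So 13^437 ≡ 13^5 (mod 17)
13^5 mod 17 = 13

13^437 ≡ 13 (mod 17)


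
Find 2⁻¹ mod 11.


Use the extended Euclidean algorithm to write 1 = 2·s + 11·t; then s mod 11 is the inverse.
Euclidean algorithm:
  2 = 0·11 + 2
  11 = 5·2 + 1
  2 = 2·1 + 0
gcd(2,11) = 1
Back-substitution gives: 2·(-5) + 11·(1) = 1
So 2⁻¹ ≡ -5 ≡ 6 (mod 11)
Check: 2 × 6 = 12 ≡ 1 (mod 11) ✓

2⁻¹ ≡ 6 (mod 11)


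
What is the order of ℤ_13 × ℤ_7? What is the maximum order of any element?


|ℤ_13 × ℤ_7| = 13 × 7 = 91
Max element order = lcm(13,7) = 91
Cyclic? Yes (gcd=1)

|ℤ_13×ℤ_7| = 91, max element order = 91


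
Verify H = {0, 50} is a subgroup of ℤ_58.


Subgroup test for H = {0, 50} in (ℤ_58, +):
(1) 0 ∈ H? Yes
(2) Closure: for all a,b ∈ H, (a+b) mod 58 ∈ H? No  [counterexample: 50 + 50 = 42 ∉ H]
(3) Inverses: for all a ∈ H, -a mod 58 ∈ H? No

No, H is not a subgroup of ℤ_58


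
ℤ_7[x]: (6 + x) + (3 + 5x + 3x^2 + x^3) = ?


Add coefficients mod 7:
x^0: 6 + 3 = 2 (mod 7)
x^1: 1 + 5 = 6 (mod 7)
x^2: 0 + 3 = 3 (mod 7)
x^3: 0 + 1 = 1 (mod 7)
Result: 2 + 6x + 3x^2 + x^3

f + g = 2 + 6x + 3x^2 + x^3


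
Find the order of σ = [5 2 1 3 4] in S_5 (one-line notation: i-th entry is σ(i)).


Cycle decomposition: (1 5 4 3)
Cycle lengths: 4
Order = lcm(4) = 4

ord(σ) = 4


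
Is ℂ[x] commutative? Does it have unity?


Polynomial ring over ℂ (an integral domain) is a commutative integral domain with unity 1
Commutative: Yes
Integral domain: Yes
Has unity: Yes

ℂ[x]: Commutative=Yes, Unity=Yes


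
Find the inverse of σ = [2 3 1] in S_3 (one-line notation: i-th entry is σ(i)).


To find σ⁻¹, swap domain and range:
σ(1) = 2 → σ⁻¹(2) = 1
σ(2) = 3 → σ⁻¹(3) = 2
σ(3) = 1 → σ⁻¹(1) = 3

σ⁻¹ = [3 1 2]


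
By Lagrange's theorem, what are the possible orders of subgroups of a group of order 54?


Lagrange's theorem: |H| divides |G|
|G| = 54
Divisors of 54: 1, 2, 3, 6, 9, 18, 27, 54

Possible subgroup orders: {1, 2, 3, 6, 9, 18, 27, 54}


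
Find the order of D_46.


|D_n| = 2n (n rotations and n reflections)
|D_46| = 2×46 = 92

|D_46| = 92


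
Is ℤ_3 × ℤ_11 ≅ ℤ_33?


Comparing ℤ_3 × ℤ_11 and ℤ_33:
gcd(3,11) = 1, so ℤ_3 × ℤ_11 ≅ ℤ_33 (CRT)

Yes, ℤ_3 × ℤ_11 ≅ ℤ_33


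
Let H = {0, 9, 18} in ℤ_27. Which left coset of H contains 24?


24 + H = {24 + h (mod 27) : h ∈ H}
24+0=24, 24+9=6, 24+18=15
24 + H = {6, 15, 24} = 6 + H

24 + H = {6, 15, 24}


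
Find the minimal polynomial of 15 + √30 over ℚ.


Let α = 15 + √30. Then α - 15 = √30, so (α - 15)² = 30, giving α² - 30α + 195 = 0. Degree 2 and α ∉ ℚ, so this is the minimal polynomial.

Minimal polynomial: x² - 30x + 195
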